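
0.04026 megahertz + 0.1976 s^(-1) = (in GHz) 4.026e-05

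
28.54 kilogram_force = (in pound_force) 62.92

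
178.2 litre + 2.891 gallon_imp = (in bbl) 1.204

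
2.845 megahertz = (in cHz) 2.845e+08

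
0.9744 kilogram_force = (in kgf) 0.9744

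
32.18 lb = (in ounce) 514.9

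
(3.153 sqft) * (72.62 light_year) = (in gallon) 5.316e+19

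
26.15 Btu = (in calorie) 6594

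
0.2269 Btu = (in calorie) 57.22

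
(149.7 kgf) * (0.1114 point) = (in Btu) 5.468e-05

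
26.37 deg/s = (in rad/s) 0.4602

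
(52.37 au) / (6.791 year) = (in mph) 8.183e+04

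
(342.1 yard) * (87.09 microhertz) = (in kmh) 0.09808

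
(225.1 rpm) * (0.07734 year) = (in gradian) 3.66e+09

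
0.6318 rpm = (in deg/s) 3.791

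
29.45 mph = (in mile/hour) 29.45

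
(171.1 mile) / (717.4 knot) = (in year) 2.366e-05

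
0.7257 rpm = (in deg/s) 4.354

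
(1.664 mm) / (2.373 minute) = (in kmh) 4.207e-05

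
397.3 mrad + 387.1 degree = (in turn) 1.139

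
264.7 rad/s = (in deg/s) 1.517e+04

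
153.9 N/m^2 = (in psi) 0.02232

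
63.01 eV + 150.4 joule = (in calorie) 35.95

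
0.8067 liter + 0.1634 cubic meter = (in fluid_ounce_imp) 5779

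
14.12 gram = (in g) 14.12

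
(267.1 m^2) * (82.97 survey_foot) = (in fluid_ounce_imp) 2.377e+08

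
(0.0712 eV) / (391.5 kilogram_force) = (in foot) 9.748e-24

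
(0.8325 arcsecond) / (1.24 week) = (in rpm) 5.139e-11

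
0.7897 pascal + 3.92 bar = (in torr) 2940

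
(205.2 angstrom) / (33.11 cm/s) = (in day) 7.173e-13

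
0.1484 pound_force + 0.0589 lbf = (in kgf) 0.09403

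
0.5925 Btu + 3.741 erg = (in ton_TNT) 1.494e-07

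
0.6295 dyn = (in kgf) 6.419e-07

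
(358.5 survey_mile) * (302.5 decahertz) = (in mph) 3.904e+09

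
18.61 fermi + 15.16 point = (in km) 5.348e-06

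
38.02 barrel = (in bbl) 38.02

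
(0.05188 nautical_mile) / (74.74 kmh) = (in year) 1.468e-07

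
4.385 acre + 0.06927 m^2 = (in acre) 4.385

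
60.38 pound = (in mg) 2.739e+07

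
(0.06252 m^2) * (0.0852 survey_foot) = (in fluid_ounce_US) 54.9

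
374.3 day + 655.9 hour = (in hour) 9639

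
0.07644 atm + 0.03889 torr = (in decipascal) 7.75e+04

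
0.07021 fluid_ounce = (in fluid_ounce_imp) 0.07308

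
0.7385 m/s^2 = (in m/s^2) 0.7385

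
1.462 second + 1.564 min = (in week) 0.0001576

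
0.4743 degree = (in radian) 0.008278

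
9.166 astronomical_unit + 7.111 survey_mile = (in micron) 1.371e+18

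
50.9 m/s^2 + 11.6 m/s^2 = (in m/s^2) 62.5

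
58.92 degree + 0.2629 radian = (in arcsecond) 2.663e+05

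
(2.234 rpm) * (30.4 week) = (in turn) 6.846e+05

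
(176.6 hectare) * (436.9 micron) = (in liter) 7.716e+05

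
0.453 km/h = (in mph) 0.2815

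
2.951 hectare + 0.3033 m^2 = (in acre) 7.292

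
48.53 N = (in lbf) 10.91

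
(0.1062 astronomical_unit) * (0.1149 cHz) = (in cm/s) 1.825e+09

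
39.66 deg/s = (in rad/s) 0.6922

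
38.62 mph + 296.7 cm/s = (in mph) 45.26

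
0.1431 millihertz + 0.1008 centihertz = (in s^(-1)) 0.001151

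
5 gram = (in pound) 0.01102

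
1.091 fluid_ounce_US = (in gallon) 0.008523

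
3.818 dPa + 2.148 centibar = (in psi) 0.3116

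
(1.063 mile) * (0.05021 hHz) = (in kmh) 3.092e+04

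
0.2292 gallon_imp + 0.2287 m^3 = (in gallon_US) 60.69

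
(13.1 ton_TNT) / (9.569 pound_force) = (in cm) 1.288e+11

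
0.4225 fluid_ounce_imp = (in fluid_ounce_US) 0.4059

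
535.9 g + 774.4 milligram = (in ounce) 18.93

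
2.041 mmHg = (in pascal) 272.1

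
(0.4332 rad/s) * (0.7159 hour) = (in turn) 177.7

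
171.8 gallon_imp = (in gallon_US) 206.3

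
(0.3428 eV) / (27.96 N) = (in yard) 2.148e-21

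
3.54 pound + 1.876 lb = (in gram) 2457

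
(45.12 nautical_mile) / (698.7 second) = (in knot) 232.5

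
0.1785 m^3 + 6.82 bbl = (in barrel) 7.943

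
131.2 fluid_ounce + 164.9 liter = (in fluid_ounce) 5707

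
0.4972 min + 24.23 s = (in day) 0.0006257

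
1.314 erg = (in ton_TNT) 3.141e-17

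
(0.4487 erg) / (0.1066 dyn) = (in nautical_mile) 2.273e-05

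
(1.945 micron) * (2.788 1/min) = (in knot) 1.757e-07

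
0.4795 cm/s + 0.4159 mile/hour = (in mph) 0.4266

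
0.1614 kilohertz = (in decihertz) 1614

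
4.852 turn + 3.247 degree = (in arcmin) 1.05e+05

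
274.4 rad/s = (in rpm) 2620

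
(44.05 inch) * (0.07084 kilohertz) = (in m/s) 79.26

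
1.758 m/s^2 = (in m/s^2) 1.758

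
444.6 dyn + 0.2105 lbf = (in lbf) 0.2115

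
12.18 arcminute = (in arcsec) 730.8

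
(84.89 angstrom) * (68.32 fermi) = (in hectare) 5.8e-26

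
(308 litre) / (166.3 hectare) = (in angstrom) 1852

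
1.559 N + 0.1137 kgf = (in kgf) 0.2727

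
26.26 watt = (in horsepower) 0.03522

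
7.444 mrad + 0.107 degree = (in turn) 0.001482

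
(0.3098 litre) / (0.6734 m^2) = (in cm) 0.04601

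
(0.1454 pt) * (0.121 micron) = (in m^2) 6.207e-12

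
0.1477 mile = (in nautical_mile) 0.1283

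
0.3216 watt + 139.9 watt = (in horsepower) 0.188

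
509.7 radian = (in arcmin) 1.752e+06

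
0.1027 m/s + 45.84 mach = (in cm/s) 1.561e+06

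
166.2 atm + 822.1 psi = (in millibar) 2.251e+05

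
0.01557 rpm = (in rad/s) 0.00163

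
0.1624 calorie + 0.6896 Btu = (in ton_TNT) 1.741e-07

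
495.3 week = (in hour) 8.321e+04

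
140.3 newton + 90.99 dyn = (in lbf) 31.54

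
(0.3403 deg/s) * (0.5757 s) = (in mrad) 3.419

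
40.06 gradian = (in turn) 0.1002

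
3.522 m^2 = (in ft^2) 37.91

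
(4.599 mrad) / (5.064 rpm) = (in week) 1.434e-08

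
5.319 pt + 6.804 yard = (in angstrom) 6.223e+10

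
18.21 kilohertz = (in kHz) 18.21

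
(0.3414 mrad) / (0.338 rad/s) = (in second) 0.00101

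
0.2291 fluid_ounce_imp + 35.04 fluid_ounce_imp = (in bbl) 0.006303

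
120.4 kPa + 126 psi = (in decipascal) 9.891e+06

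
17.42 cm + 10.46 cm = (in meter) 0.2788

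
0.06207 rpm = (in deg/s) 0.3724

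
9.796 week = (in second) 5.925e+06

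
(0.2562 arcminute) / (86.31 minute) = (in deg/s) 8.245e-07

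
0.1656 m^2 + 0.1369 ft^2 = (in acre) 4.406e-05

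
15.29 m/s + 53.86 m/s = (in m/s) 69.15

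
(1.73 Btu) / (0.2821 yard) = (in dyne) 7.076e+08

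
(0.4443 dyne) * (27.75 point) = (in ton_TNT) 1.04e-17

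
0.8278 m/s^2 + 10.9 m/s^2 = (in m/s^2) 11.73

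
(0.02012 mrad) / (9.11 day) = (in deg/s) 1.465e-09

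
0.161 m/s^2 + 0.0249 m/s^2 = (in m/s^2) 0.1859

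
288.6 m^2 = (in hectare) 0.02886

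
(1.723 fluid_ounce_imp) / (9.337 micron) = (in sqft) 56.44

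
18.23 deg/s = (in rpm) 3.038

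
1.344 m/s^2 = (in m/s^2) 1.344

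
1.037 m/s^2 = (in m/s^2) 1.037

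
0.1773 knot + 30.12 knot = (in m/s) 15.59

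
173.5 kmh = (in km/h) 173.5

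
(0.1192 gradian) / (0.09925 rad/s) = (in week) 3.119e-08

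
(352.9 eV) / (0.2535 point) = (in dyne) 6.322e-08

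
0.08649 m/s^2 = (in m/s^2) 0.08649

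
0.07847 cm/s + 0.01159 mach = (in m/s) 3.947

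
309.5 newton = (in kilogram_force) 31.56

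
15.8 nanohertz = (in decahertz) 1.58e-09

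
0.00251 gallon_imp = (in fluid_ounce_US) 0.3858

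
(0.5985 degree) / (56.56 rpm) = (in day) 2.041e-08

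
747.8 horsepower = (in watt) 5.576e+05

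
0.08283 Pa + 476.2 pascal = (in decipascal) 4763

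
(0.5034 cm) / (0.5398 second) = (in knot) 0.01813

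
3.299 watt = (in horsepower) 0.004424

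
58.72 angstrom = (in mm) 5.872e-06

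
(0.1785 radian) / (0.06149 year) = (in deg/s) 5.274e-06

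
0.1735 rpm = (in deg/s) 1.041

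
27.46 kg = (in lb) 60.54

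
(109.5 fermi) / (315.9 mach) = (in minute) 1.697e-20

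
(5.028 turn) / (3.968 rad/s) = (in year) 2.525e-07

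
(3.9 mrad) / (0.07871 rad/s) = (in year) 1.571e-09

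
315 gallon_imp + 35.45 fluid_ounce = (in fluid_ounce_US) 4.846e+04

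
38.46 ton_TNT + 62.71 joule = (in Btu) 1.525e+08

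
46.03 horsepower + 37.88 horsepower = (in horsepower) 83.91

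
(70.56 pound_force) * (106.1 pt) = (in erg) 1.175e+08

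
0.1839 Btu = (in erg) 1.94e+09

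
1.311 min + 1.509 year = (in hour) 1.322e+04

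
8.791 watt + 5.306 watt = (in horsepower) 0.0189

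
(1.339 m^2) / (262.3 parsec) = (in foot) 5.428e-19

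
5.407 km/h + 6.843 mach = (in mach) 6.847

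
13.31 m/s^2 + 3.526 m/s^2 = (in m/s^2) 16.84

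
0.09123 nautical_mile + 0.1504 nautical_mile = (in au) 2.991e-09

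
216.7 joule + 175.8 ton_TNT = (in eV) 4.591e+30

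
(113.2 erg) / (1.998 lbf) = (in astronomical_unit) 8.514e-18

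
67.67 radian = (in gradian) 4308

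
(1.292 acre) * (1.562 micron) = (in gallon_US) 2.157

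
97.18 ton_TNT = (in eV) 2.538e+30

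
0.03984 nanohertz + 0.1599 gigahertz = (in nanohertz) 1.599e+17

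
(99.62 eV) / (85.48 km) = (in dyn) 1.867e-17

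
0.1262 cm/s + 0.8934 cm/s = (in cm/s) 1.02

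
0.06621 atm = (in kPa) 6.709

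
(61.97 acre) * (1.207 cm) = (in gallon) 7.996e+05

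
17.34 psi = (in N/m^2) 1.196e+05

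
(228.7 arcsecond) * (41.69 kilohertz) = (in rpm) 441.4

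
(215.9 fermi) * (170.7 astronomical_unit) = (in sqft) 59.34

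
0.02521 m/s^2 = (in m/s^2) 0.02521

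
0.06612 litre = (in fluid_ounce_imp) 2.327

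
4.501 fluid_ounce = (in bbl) 0.0008372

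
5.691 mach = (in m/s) 1938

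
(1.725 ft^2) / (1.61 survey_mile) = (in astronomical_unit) 4.134e-16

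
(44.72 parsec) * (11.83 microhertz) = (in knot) 3.173e+13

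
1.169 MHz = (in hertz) 1.169e+06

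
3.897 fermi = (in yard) 4.262e-15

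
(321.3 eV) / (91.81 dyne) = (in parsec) 1.817e-30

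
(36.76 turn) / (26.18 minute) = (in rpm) 1.404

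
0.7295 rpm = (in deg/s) 4.377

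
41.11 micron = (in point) 0.1165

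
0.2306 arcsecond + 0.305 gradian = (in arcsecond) 988.4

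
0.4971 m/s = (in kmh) 1.79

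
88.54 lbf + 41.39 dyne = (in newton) 393.8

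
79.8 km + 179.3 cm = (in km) 79.8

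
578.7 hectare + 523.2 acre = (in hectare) 790.4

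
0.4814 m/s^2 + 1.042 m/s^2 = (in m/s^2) 1.523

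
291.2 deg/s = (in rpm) 48.53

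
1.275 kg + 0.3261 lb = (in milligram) 1.423e+06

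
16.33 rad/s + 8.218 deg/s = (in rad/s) 16.47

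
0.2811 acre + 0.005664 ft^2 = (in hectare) 0.1138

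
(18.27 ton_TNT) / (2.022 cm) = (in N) 3.78e+12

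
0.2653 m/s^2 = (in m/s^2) 0.2653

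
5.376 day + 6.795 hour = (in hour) 135.8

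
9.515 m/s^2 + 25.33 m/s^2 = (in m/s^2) 34.84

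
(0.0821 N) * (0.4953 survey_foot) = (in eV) 7.736e+16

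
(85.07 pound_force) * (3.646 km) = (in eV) 8.611e+24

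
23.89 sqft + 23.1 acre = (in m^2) 9.348e+04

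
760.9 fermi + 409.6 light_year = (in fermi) 3.875e+33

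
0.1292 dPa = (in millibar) 0.0001292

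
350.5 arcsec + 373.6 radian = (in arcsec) 7.706e+07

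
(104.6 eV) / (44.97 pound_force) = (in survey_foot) 2.749e-19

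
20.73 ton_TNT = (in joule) 8.673e+10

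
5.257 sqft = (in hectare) 4.884e-05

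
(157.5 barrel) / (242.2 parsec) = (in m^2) 3.351e-18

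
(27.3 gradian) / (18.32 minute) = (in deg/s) 0.02235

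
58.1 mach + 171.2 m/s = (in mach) 58.6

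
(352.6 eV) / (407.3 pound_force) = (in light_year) 3.296e-36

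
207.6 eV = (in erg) 3.326e-10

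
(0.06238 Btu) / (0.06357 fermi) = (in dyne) 1.035e+23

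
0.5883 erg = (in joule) 5.883e-08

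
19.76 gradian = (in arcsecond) 6.402e+04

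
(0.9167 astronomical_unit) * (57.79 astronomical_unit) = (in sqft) 1.276e+25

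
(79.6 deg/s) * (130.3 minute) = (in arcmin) 3.734e+07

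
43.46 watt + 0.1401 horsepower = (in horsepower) 0.1984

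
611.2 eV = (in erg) 9.793e-10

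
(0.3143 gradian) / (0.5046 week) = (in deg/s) 9.269e-07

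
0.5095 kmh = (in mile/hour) 0.3166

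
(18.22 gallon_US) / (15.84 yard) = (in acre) 1.177e-06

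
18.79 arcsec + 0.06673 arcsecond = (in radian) 9.142e-05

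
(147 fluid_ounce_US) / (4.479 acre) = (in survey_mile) 1.49e-10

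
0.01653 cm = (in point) 0.4686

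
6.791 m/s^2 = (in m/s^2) 6.791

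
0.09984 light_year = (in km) 9.446e+11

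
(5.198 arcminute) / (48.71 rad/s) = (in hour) 8.623e-09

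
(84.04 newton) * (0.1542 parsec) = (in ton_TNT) 9.557e+07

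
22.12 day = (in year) 0.0606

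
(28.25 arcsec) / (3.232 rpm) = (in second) 0.0004047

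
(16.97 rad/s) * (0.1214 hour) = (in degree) 4.249e+05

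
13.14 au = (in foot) 6.449e+12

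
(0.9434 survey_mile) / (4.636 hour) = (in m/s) 0.09097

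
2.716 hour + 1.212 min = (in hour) 2.736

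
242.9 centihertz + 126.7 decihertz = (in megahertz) 1.51e-05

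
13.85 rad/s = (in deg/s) 793.5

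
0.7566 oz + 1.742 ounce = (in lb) 0.1562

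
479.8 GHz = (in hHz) 4.798e+09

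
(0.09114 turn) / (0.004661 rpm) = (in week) 0.00194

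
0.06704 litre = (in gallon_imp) 0.01475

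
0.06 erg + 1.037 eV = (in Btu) 5.687e-12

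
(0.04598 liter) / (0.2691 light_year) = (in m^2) 1.806e-20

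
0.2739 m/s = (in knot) 0.5324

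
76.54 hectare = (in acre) 189.1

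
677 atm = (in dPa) 6.86e+08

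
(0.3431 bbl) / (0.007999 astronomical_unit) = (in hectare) 4.559e-15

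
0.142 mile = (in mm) 2.285e+05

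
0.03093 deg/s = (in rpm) 0.005155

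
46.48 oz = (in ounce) 46.48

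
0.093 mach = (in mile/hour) 70.84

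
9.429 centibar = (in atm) 0.09306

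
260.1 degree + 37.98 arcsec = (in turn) 0.7225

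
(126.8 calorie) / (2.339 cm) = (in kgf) 2313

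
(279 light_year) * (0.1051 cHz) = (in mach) 8.147e+12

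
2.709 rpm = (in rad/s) 0.2837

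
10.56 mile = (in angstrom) 1.699e+14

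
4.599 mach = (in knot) 3044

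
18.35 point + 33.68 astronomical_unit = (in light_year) 0.0005326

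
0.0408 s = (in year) 1.294e-09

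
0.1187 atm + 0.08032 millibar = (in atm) 0.1188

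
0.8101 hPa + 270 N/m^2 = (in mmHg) 2.633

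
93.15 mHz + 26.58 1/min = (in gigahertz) 5.361e-10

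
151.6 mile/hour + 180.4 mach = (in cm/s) 6.149e+06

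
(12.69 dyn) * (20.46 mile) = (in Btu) 0.00396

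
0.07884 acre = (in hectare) 0.03191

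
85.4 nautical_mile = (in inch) 6.227e+06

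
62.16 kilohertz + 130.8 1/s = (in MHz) 0.06229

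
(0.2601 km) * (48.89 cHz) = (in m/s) 127.2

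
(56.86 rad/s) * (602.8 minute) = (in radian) 2.057e+06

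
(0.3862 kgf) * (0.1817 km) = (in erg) 6.882e+09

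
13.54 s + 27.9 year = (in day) 1.018e+04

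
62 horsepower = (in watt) 4.623e+04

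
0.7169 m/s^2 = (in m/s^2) 0.7169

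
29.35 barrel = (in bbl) 29.35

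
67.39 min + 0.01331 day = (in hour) 1.443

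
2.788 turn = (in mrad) 1.752e+04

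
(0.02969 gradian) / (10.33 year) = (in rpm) 1.367e-11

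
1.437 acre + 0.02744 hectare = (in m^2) 6090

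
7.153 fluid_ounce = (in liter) 0.2115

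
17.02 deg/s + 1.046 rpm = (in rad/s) 0.4066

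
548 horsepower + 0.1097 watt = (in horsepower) 548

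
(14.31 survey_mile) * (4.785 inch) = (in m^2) 2799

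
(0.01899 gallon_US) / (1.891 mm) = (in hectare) 3.801e-06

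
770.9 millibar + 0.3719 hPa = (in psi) 11.19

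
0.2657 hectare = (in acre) 0.6566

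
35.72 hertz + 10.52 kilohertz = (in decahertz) 1056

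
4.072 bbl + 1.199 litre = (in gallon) 171.3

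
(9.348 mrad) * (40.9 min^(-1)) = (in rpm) 0.06085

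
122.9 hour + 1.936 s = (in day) 5.121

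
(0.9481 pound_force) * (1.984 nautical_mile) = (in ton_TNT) 3.704e-06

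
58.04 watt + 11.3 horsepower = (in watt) 8484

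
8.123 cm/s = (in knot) 0.1579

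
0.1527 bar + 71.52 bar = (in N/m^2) 7.167e+06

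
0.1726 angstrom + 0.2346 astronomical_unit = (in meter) 3.51e+10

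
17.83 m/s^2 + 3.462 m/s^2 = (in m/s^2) 21.29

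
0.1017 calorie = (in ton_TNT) 1.017e-10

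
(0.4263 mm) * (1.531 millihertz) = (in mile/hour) 1.46e-06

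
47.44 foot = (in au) 9.666e-11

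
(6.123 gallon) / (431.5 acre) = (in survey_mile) 8.248e-12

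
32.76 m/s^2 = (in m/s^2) 32.76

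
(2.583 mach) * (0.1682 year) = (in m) 4.665e+09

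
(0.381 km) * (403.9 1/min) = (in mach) 7.532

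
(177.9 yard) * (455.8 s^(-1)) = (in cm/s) 7.415e+06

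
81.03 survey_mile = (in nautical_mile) 70.41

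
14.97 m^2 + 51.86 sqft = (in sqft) 213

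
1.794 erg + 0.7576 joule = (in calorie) 0.1811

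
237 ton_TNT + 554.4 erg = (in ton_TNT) 237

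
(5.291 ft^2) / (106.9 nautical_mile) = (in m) 2.483e-06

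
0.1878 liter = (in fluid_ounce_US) 6.35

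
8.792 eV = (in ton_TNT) 3.367e-28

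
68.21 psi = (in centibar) 470.3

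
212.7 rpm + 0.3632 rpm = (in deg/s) 1278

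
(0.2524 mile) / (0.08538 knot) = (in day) 0.107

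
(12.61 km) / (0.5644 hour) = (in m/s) 6.206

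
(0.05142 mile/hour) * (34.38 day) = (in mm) 6.828e+07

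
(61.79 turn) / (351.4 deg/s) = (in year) 2.007e-06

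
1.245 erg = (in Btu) 1.18e-10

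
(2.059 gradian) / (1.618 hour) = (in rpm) 5.302e-05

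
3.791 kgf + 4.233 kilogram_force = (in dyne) 7.869e+06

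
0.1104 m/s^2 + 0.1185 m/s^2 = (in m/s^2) 0.2289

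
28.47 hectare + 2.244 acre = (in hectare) 29.38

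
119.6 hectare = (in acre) 295.5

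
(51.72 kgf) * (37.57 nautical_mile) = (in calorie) 8.435e+06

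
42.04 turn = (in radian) 264.1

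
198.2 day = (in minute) 2.854e+05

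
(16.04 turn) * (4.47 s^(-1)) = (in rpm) 4302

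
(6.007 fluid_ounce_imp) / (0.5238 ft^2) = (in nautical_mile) 1.894e-06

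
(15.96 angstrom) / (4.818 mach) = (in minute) 1.621e-14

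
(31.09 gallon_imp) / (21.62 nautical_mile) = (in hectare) 3.53e-10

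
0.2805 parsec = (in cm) 8.655e+17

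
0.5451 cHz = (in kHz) 5.451e-06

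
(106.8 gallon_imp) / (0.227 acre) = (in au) 3.533e-15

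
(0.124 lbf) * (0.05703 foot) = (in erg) 9.588e+04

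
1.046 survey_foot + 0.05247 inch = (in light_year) 3.384e-17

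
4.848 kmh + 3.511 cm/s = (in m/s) 1.382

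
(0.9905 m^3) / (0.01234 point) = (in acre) 56.22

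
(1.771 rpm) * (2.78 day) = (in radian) 4.455e+04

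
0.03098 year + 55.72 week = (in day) 401.3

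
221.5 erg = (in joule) 2.215e-05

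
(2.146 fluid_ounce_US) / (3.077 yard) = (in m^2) 2.256e-05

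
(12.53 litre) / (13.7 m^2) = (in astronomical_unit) 6.114e-15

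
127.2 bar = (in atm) 125.5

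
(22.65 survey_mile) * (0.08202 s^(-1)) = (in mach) 8.781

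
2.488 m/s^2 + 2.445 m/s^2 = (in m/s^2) 4.933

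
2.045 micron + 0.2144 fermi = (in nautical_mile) 1.104e-09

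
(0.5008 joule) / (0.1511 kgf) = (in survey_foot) 1.109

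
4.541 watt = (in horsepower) 0.00609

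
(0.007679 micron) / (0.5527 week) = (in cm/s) 2.297e-12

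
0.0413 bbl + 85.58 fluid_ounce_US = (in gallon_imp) 2.001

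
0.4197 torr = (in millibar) 0.5596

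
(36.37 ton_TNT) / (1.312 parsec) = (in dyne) 0.3759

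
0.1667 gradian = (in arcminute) 9.002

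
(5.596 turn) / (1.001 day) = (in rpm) 0.003882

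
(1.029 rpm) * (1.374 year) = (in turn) 7.431e+05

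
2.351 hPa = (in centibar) 0.2351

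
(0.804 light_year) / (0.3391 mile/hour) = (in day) 5.808e+11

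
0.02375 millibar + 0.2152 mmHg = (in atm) 0.0003066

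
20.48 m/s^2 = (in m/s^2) 20.48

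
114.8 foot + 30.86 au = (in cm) 4.617e+14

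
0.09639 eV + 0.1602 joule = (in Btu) 0.0001518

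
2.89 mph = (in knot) 2.511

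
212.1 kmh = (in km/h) 212.1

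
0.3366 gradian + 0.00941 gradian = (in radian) 0.005435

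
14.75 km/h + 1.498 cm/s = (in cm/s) 411.2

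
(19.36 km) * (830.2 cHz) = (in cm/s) 1.607e+07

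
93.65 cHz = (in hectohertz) 0.009365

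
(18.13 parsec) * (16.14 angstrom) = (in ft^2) 9.719e+09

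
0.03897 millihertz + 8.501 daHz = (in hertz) 85.01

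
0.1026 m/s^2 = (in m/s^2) 0.1026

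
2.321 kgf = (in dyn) 2.276e+06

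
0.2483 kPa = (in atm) 0.002451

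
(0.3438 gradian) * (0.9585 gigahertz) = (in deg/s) 2.966e+08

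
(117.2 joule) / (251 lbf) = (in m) 0.105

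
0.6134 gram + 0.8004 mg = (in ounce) 0.02167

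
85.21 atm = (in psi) 1252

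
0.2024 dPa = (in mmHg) 0.0001518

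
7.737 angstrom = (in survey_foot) 2.538e-09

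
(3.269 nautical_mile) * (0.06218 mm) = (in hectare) 3.764e-05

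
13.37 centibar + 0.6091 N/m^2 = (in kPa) 13.37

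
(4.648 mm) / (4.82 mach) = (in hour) 7.867e-10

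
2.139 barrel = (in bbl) 2.139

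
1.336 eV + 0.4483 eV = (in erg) 2.859e-12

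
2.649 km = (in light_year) 2.8e-13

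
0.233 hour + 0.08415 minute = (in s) 843.8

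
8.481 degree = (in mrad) 148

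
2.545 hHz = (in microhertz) 2.545e+08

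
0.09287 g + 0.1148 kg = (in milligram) 1.149e+05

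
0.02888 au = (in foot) 1.417e+10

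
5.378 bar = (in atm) 5.308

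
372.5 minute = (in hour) 6.208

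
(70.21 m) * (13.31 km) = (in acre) 230.9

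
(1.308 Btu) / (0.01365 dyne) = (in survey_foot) 3.317e+10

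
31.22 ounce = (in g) 885.1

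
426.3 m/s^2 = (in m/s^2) 426.3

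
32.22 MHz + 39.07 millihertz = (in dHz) 3.222e+08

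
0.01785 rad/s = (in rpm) 0.1705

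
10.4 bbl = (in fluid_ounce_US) 5.591e+04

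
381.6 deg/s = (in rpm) 63.6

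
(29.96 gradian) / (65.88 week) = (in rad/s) 1.181e-08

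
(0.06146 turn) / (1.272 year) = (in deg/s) 5.516e-07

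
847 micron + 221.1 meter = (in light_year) 2.337e-14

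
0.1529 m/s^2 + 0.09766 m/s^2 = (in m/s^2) 0.2506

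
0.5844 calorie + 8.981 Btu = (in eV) 5.916e+22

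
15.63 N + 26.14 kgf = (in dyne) 2.72e+07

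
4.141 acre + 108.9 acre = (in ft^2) 4.924e+06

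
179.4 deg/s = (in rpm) 29.9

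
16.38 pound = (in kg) 7.43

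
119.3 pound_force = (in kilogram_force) 54.11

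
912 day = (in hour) 2.189e+04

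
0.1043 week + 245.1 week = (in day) 1716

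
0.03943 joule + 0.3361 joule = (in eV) 2.344e+18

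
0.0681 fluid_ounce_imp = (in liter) 0.001935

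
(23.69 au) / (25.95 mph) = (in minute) 5.092e+09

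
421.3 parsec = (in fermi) 1.3e+34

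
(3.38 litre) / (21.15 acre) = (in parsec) 1.28e-24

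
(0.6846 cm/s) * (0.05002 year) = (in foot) 3.543e+04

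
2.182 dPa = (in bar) 2.182e-06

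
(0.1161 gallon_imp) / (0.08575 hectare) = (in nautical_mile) 3.323e-10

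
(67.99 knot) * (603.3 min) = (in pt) 3.589e+09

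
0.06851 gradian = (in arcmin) 3.7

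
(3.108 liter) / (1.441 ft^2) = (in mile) 1.443e-05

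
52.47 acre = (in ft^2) 2.286e+06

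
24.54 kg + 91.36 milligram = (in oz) 865.6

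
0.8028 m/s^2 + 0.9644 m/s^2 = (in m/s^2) 1.767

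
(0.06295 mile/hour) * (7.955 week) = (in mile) 84.13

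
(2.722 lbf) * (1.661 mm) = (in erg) 2.011e+05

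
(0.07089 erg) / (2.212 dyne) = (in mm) 0.3205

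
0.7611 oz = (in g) 21.58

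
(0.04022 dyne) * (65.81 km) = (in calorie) 0.006326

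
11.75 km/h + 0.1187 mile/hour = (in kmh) 11.94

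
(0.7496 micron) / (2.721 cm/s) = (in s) 2.755e-05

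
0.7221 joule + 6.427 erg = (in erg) 7.221e+06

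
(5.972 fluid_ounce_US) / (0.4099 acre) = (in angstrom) 1065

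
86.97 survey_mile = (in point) 3.968e+08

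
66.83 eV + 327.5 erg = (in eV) 2.044e+14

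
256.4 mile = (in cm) 4.126e+07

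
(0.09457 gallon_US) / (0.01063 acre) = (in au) 5.563e-17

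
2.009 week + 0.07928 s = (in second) 1.215e+06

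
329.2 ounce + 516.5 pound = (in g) 2.436e+05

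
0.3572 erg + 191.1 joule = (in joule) 191.1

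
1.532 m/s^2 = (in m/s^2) 1.532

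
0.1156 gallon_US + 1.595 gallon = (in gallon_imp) 1.424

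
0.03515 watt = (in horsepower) 4.714e-05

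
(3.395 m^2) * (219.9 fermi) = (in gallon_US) 1.972e-10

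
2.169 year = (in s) 6.84e+07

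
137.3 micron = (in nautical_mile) 7.414e-08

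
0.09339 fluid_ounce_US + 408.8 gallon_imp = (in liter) 1858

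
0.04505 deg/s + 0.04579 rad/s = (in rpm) 0.4448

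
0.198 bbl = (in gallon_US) 8.316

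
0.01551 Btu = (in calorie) 3.911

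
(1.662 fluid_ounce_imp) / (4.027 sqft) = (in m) 0.0001262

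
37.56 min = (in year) 7.146e-05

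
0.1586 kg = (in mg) 1.586e+05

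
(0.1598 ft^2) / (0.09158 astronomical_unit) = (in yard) 1.185e-12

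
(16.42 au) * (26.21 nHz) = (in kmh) 2.318e+05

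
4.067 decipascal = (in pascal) 0.4067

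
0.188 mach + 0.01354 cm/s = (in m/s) 64.01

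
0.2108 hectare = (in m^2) 2108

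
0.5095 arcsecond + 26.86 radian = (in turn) 4.275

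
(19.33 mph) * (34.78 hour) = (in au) 7.232e-06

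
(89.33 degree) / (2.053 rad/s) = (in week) 1.256e-06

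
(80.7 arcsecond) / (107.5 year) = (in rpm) 1.102e-12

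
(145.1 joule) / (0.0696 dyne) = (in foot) 6.84e+08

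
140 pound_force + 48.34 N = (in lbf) 150.9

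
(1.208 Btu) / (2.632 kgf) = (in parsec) 1.6e-15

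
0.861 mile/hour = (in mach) 0.00113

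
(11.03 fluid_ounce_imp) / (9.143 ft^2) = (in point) 1.046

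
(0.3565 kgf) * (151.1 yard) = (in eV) 3.015e+21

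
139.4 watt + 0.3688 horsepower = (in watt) 414.4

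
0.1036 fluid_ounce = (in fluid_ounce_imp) 0.1078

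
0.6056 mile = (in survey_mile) 0.6056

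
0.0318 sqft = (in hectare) 2.954e-07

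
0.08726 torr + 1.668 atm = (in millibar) 1690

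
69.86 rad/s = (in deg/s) 4003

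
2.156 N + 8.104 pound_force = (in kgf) 3.896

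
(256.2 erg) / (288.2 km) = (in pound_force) 1.998e-11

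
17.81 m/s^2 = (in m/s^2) 17.81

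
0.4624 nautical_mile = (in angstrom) 8.564e+12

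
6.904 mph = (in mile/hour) 6.904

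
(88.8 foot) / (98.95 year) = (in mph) 1.94e-08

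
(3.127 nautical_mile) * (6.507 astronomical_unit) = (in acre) 1.393e+12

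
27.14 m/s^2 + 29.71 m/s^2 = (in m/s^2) 56.85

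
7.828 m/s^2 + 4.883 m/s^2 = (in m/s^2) 12.71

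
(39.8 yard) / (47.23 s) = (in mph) 1.724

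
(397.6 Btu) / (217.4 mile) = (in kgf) 0.1223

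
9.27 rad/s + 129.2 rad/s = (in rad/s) 138.5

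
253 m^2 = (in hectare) 0.0253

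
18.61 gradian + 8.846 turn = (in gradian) 3557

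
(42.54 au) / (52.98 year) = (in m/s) 3809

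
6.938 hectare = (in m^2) 6.938e+04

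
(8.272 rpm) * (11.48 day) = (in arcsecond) 1.772e+11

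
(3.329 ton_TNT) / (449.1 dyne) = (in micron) 3.101e+18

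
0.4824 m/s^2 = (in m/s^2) 0.4824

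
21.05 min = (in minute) 21.05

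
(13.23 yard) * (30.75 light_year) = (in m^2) 3.519e+18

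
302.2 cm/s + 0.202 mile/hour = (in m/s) 3.112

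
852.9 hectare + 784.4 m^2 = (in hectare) 853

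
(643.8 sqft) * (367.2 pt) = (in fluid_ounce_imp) 2.727e+05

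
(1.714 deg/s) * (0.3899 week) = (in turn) 1123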